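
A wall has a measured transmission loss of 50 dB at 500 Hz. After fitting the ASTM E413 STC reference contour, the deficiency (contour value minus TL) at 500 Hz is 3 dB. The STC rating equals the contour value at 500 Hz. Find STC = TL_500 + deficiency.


By ASTM E413, STC = value of the fitted reference contour at 500 Hz.
Contour value at 500 Hz = TL_500 + deficiency = 50 + 3 = 53
STC = 53


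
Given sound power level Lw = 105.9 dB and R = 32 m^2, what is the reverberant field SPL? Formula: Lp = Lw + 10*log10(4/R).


4/R = 4/32 = 0.125
Lp = 105.9 + 10*log10(0.125) = 96.869 dB


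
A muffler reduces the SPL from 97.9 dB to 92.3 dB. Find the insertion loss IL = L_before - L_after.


Insertion loss = SPL without muffler - SPL with muffler
IL = 97.9 - 92.3 = 5.6 dB


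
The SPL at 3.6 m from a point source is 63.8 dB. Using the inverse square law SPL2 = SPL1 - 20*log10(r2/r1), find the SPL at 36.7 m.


r2/r1 = 36.7/3.6 = 10.1944
Correction = 20*log10(10.1944) = 20.1672 dB
SPL2 = 63.8 - 20.1672 = 43.633 dB


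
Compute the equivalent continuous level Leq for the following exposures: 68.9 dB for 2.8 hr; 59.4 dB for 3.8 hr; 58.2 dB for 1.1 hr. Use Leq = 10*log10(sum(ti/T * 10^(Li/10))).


T_total = 2.8 + 3.8 + 1.1 = 7.7 hr
(2.8/7.7) * 10^(68.9/10) = 2.82272e+06
(3.8/7.7) * 10^(59.4/10) = 429826
(1.1/7.7) * 10^(58.2/10) = 94384.8
Sum = 2.82272e+06 + 429826 + 94384.8 = 3.34693e+06
Leq = 10*log10(3.34693e+06) = 65.246 dB


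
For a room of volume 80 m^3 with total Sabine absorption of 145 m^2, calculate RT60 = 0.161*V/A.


RT60 = 0.161 * 80 / 145 = 0.088828 s


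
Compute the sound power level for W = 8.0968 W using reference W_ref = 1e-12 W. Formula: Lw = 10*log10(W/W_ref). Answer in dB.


W / W_ref = 8.0968 / 1e-12 = 8.0968e+12
Lw = 10 * log10(8.0968e+12) = 129.08 dB


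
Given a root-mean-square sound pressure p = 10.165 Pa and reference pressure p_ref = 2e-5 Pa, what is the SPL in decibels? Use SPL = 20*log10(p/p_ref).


p / p_ref = 10.165 / 2e-5 = 508250
SPL = 20 * log10(508250) = 114.12 dB


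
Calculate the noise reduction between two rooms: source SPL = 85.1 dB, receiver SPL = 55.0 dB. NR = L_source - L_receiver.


NR = L_source - L_receiver (difference between source and receiving room levels)
NR = 85.1 - 55.0 = 30.1 dB


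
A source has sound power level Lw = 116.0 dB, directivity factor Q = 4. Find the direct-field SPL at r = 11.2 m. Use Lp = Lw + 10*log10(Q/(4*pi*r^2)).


4*pi*r^2 = 4*pi*11.2^2 = 1576.33 m^2
Q / (4*pi*r^2) = 4 / 1576.33 = 0.00253754
Lp = 116.0 + 10*log10(0.00253754) = 90.044 dB


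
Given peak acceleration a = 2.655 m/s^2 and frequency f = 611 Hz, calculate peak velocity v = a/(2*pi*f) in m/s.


omega = 2*pi*f = 2*pi*611 = 3839.03 rad/s
v = a / omega = 2.655 / 3839.03 = 0.00069158 m/s


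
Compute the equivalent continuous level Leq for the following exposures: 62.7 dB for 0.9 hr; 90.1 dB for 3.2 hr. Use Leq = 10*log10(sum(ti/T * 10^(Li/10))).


T_total = 0.9 + 3.2 = 4.1 hr
(0.9/4.1) * 10^(62.7/10) = 408751
(3.2/4.1) * 10^(90.1/10) = 7.98668e+08
Sum = 408751 + 7.98668e+08 = 7.99077e+08
Leq = 10*log10(7.99077e+08) = 89.026 dB


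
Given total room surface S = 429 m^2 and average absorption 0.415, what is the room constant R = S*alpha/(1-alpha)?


R = 429 * 0.415 / (1 - 0.415) = 304.33 m^2


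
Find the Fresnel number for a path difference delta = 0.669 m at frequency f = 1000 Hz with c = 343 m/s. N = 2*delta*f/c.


N = 2*delta*f/c = 2*delta/lambda, where lambda = c/f
lambda = 343 / 1000 = 0.343 m
N = 2 * 0.669 / 0.343 = 3.9009


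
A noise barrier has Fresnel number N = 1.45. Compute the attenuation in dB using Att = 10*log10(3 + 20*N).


3 + 20*N = 3 + 20*1.45 = 32
Att = 10*log10(32) = 15.051 dB


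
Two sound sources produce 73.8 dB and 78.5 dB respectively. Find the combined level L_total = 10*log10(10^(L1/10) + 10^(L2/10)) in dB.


10^(73.8/10) = 2.39883e+07
10^(78.5/10) = 7.07946e+07
Sum = 2.39883e+07 + 7.07946e+07 = 9.47829e+07
L_total = 10*log10(9.47829e+07) = 79.767 dB


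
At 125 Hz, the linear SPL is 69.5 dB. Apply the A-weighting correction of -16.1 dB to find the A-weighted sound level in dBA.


A-weighting table: 125 Hz -> -16.1 dB correction
SPL_A = SPL + correction = 69.5 + (-16.1) = 53.4 dBA


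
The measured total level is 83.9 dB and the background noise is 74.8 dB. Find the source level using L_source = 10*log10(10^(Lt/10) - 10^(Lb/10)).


10^(83.9/10) = 2.45471e+08
10^(74.8/10) = 3.01995e+07
Difference = 2.45471e+08 - 3.01995e+07 = 2.15272e+08
L_source = 10*log10(2.15272e+08) = 83.33 dB


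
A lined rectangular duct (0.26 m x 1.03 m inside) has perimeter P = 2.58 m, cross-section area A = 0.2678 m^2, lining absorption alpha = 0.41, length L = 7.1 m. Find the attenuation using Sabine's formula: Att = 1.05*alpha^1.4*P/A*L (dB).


alpha^1.4 = 0.41^1.4 = 0.28701
Attenuation rate = 1.05 * alpha^1.4 * P / A
= 1.05 * 0.28701 * 2.58 / 0.2678 = 2.90332 dB/m
Total Att = 2.90332 * 7.1 = 20.614 dB


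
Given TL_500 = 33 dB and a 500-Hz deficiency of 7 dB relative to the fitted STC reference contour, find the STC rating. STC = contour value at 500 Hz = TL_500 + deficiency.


By ASTM E413, STC = value of the fitted reference contour at 500 Hz.
Contour value at 500 Hz = TL_500 + deficiency = 33 + 7 = 40
STC = 40


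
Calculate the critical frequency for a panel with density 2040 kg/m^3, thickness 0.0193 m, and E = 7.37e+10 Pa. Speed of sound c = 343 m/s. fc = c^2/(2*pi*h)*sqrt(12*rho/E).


12*rho/E = 12*2040/7.37e+10 = 3.32157e-07
sqrt(12*rho/E) = sqrt(3.32157e-07) = 0.000576331
c^2/(2*pi*h) = 343^2/(2*pi*0.0193) = 970177
fc = 970177 * 0.000576331 = 559.14 Hz


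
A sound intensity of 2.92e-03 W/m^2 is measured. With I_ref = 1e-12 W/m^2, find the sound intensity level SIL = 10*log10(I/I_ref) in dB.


I / I_ref = 2.92e-03 / 1e-12 = 2.92e+09
SIL = 10 * log10(2.92e+09) = 94.654 dB


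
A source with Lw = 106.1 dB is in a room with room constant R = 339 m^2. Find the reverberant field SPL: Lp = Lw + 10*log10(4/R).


4/R = 4/339 = 0.0117994
Lp = 106.1 + 10*log10(0.0117994) = 86.819 dB


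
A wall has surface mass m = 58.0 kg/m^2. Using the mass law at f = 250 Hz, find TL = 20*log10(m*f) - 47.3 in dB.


m * f = 58.0 * 250 = 14500
20*log10(14500) = 83.2274 dB
TL = 83.2274 - 47.3 = 35.927 dB


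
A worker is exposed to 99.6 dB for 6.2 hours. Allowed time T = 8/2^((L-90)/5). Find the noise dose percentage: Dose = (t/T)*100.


T_allowed = 8 / 2^((99.6 - 90)/5) = 2.11404 hr
Dose = 6.2 / 2.11404 * 100 = 293.28 %


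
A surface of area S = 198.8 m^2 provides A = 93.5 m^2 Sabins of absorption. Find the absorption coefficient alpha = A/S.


Absorption coefficient = absorbed power / incident power
alpha = A / S = 93.5 / 198.8 = 0.47032


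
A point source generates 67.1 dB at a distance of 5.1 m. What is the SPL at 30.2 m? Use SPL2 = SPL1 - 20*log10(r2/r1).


r2/r1 = 30.2/5.1 = 5.92157
Correction = 20*log10(5.92157) = 15.4487 dB
SPL2 = 67.1 - 15.4487 = 51.651 dB


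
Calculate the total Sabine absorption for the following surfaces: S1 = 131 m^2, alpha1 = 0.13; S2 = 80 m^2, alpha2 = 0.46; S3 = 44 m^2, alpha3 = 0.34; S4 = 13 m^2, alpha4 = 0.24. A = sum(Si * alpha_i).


131 * 0.13 = 17.03
80 * 0.46 = 36.8
44 * 0.34 = 14.96
13 * 0.24 = 3.12
A_total = 17.03 + 36.8 + 14.96 + 3.12 = 71.91 m^2


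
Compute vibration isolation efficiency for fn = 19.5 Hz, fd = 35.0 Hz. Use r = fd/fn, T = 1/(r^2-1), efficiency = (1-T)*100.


r = 35.0 / 19.5 = 1.79487
r^2 - 1 = 1.79487^2 - 1 = 2.22156
T = 1/2.22156 = 0.450134
Efficiency = (1 - 0.450134)*100 = 54.987 %


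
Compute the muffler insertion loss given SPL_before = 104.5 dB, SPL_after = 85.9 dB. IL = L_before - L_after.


Insertion loss = SPL without muffler - SPL with muffler
IL = 104.5 - 85.9 = 18.6 dB


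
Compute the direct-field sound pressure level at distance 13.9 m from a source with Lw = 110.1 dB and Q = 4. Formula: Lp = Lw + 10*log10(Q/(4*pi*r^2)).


4*pi*r^2 = 4*pi*13.9^2 = 2427.95 m^2
Q / (4*pi*r^2) = 4 / 2427.95 = 0.00164748
Lp = 110.1 + 10*log10(0.00164748) = 82.268 dB


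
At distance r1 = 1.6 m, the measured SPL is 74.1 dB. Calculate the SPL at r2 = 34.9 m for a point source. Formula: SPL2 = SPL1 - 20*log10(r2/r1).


r2/r1 = 34.9/1.6 = 21.8125
Correction = 20*log10(21.8125) = 26.7741 dB
SPL2 = 74.1 - 26.7741 = 47.326 dB


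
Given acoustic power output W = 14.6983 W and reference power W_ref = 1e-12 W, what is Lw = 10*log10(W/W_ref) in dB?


W / W_ref = 14.6983 / 1e-12 = 1.46983e+13
Lw = 10 * log10(1.46983e+13) = 131.67 dB


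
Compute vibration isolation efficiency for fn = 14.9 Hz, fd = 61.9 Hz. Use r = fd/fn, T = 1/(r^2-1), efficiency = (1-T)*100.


r = 61.9 / 14.9 = 4.15436
r^2 - 1 = 4.15436^2 - 1 = 16.2587
T = 1/16.2587 = 0.0615055
Efficiency = (1 - 0.0615055)*100 = 93.849 %


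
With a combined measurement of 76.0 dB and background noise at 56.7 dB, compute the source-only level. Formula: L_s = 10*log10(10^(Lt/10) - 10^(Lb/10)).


10^(76.0/10) = 3.98107e+07
10^(56.7/10) = 467735
Difference = 3.98107e+07 - 467735 = 3.9343e+07
L_source = 10*log10(3.9343e+07) = 75.949 dB


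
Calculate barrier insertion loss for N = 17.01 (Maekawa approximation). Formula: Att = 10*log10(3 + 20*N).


3 + 20*N = 3 + 20*17.01 = 343.2
Att = 10*log10(343.2) = 25.355 dB


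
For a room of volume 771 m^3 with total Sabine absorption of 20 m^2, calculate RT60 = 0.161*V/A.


RT60 = 0.161 * 771 / 20 = 6.2066 s


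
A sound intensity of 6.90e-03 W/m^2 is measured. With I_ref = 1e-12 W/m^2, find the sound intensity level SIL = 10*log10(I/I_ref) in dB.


I / I_ref = 6.90e-03 / 1e-12 = 6.9e+09
SIL = 10 * log10(6.9e+09) = 98.388 dB


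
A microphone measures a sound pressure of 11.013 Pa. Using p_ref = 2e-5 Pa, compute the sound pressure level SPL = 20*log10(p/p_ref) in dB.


p / p_ref = 11.013 / 2e-5 = 550650
SPL = 20 * log10(550650) = 114.82 dB


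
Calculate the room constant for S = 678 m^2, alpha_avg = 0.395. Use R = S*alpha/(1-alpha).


R = 678 * 0.395 / (1 - 0.395) = 442.66 m^2


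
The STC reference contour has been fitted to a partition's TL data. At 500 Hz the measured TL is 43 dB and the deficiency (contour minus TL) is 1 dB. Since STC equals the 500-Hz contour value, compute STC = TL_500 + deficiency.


By ASTM E413, STC = value of the fitted reference contour at 500 Hz.
Contour value at 500 Hz = TL_500 + deficiency = 43 + 1 = 44
STC = 44


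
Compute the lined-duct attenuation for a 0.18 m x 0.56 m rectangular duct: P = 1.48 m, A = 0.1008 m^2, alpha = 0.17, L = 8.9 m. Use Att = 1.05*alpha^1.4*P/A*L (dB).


alpha^1.4 = 0.17^1.4 = 0.0836813
Attenuation rate = 1.05 * alpha^1.4 * P / A
= 1.05 * 0.0836813 * 1.48 / 0.1008 = 1.29009 dB/m
Total Att = 1.29009 * 8.9 = 11.482 dB


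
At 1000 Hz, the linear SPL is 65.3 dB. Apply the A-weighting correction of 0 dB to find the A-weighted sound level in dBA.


A-weighting table: 1000 Hz -> 0 dB correction
SPL_A = SPL + correction = 65.3 + (0) = 65.3 dBA


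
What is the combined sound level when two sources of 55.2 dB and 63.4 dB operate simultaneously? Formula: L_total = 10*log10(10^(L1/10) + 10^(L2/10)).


10^(55.2/10) = 331131
10^(63.4/10) = 2.18776e+06
Sum = 331131 + 2.18776e+06 = 2.51889e+06
L_total = 10*log10(2.51889e+06) = 64.012 dB


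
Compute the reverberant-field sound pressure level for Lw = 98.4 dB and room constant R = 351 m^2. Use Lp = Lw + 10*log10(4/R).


4/R = 4/351 = 0.011396
Lp = 98.4 + 10*log10(0.011396) = 78.968 dB


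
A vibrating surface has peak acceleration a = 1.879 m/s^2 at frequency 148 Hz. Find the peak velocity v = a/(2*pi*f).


omega = 2*pi*f = 2*pi*148 = 929.911 rad/s
v = a / omega = 1.879 / 929.911 = 0.0020206 m/s


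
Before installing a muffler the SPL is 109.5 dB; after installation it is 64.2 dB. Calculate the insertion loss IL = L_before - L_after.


Insertion loss = SPL without muffler - SPL with muffler
IL = 109.5 - 64.2 = 45.3 dB


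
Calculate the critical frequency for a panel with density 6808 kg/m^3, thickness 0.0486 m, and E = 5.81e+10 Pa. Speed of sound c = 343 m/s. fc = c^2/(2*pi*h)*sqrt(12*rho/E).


12*rho/E = 12*6808/5.81e+10 = 1.40613e-06
sqrt(12*rho/E) = sqrt(1.40613e-06) = 0.0011858
c^2/(2*pi*h) = 343^2/(2*pi*0.0486) = 385276
fc = 385276 * 0.0011858 = 456.86 Hz


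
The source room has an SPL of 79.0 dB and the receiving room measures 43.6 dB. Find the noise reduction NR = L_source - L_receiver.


NR = L_source - L_receiver (difference between source and receiving room levels)
NR = 79.0 - 43.6 = 35.4 dB


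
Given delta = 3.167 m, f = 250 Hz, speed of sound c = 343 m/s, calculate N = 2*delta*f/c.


N = 2*delta*f/c = 2*delta/lambda, where lambda = c/f
lambda = 343 / 250 = 1.372 m
N = 2 * 3.167 / 1.372 = 4.6166


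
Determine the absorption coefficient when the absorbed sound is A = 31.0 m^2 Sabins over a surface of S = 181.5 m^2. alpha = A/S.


Absorption coefficient = absorbed power / incident power
alpha = A / S = 31.0 / 181.5 = 0.1708


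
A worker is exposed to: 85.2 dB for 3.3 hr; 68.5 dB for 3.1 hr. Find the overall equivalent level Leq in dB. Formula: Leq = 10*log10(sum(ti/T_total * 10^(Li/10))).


T_total = 3.3 + 3.1 = 6.4 hr
(3.3/6.4) * 10^(85.2/10) = 1.70739e+08
(3.1/6.4) * 10^(68.5/10) = 3.42911e+06
Sum = 1.70739e+08 + 3.42911e+06 = 1.74168e+08
Leq = 10*log10(1.74168e+08) = 82.41 dB


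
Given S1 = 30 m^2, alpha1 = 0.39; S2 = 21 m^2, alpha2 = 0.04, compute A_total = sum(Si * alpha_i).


30 * 0.39 = 11.7
21 * 0.04 = 0.84
A_total = 11.7 + 0.84 = 12.54 m^2


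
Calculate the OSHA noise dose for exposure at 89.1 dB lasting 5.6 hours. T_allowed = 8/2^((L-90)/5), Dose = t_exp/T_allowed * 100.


T_allowed = 8 / 2^((89.1 - 90)/5) = 9.06307 hr
Dose = 5.6 / 9.06307 * 100 = 61.789 %


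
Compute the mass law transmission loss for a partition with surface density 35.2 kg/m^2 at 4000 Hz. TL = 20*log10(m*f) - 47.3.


m * f = 35.2 * 4000 = 140800
20*log10(140800) = 102.972 dB
TL = 102.972 - 47.3 = 55.672 dB


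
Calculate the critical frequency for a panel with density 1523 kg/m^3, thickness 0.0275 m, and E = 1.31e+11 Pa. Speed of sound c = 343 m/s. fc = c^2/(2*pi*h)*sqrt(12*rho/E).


12*rho/E = 12*1523/1.31e+11 = 1.39511e-07
sqrt(12*rho/E) = sqrt(1.39511e-07) = 0.000373512
c^2/(2*pi*h) = 343^2/(2*pi*0.0275) = 680888
fc = 680888 * 0.000373512 = 254.32 Hz


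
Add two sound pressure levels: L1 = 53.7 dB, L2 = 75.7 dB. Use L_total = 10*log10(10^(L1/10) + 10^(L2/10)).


10^(53.7/10) = 234423
10^(75.7/10) = 3.71535e+07
Sum = 234423 + 3.71535e+07 = 3.73879e+07
L_total = 10*log10(3.73879e+07) = 75.727 dB


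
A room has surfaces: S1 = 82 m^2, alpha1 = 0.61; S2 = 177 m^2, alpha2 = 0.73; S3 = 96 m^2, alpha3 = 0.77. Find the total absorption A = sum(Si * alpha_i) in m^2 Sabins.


82 * 0.61 = 50.02
177 * 0.73 = 129.21
96 * 0.77 = 73.92
A_total = 50.02 + 129.21 + 73.92 = 253.15 m^2


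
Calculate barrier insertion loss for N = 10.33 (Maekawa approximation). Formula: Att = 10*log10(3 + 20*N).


3 + 20*N = 3 + 20*10.33 = 209.6
Att = 10*log10(209.6) = 23.214 dB


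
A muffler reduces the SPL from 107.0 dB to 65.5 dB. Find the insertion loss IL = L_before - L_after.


Insertion loss = SPL without muffler - SPL with muffler
IL = 107.0 - 65.5 = 41.5 dB


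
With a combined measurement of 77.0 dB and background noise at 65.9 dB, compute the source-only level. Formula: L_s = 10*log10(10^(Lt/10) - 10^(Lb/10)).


10^(77.0/10) = 5.01187e+07
10^(65.9/10) = 3.89045e+06
Difference = 5.01187e+07 - 3.89045e+06 = 4.62282e+07
L_source = 10*log10(4.62282e+07) = 76.649 dB


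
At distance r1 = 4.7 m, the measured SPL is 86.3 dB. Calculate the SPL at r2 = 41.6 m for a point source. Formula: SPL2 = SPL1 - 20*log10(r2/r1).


r2/r1 = 41.6/4.7 = 8.85106
Correction = 20*log10(8.85106) = 18.9399 dB
SPL2 = 86.3 - 18.9399 = 67.36 dB


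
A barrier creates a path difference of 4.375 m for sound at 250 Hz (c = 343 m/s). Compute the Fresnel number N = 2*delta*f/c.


N = 2*delta*f/c = 2*delta/lambda, where lambda = c/f
lambda = 343 / 250 = 1.372 m
N = 2 * 4.375 / 1.372 = 6.3776


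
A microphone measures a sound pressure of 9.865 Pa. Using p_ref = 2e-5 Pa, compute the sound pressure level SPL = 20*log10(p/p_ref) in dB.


p / p_ref = 9.865 / 2e-5 = 493250
SPL = 20 * log10(493250) = 113.86 dB


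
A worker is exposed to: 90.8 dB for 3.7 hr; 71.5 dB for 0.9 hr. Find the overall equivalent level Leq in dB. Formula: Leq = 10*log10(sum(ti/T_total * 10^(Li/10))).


T_total = 3.7 + 0.9 = 4.6 hr
(3.7/4.6) * 10^(90.8/10) = 9.67039e+08
(0.9/4.6) * 10^(71.5/10) = 2.76366e+06
Sum = 9.67039e+08 + 2.76366e+06 = 9.69803e+08
Leq = 10*log10(9.69803e+08) = 89.867 dB


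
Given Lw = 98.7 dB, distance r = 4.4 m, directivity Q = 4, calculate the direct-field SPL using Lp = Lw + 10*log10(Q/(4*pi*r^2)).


4*pi*r^2 = 4*pi*4.4^2 = 243.285 m^2
Q / (4*pi*r^2) = 4 / 243.285 = 0.0164416
Lp = 98.7 + 10*log10(0.0164416) = 80.859 dB


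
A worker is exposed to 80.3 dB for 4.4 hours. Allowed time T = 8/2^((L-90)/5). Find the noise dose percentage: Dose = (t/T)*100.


T_allowed = 8 / 2^((80.3 - 90)/5) = 30.6965 hr
Dose = 4.4 / 30.6965 * 100 = 14.334 %


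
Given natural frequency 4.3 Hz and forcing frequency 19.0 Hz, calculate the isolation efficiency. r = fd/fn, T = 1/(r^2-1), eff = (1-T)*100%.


r = 19.0 / 4.3 = 4.4186
r^2 - 1 = 4.4186^2 - 1 = 18.524
T = 1/18.524 = 0.053984
Efficiency = (1 - 0.053984)*100 = 94.602 %


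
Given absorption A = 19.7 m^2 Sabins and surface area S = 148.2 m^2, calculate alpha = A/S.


Absorption coefficient = absorbed power / incident power
alpha = A / S = 19.7 / 148.2 = 0.13293


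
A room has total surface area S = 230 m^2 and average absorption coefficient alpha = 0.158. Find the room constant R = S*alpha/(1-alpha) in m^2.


R = 230 * 0.158 / (1 - 0.158) = 43.159 m^2


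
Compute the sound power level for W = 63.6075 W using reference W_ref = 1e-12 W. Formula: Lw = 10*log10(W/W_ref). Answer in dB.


W / W_ref = 63.6075 / 1e-12 = 6.36075e+13
Lw = 10 * log10(6.36075e+13) = 138.04 dB


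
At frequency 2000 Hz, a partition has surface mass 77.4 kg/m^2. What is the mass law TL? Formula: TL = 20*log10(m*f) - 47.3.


m * f = 77.4 * 2000 = 154800
20*log10(154800) = 103.795 dB
TL = 103.795 - 47.3 = 56.495 dB


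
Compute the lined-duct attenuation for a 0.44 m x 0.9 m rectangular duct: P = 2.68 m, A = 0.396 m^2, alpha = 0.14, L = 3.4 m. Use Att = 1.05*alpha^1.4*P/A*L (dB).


alpha^1.4 = 0.14^1.4 = 0.0637645
Attenuation rate = 1.05 * alpha^1.4 * P / A
= 1.05 * 0.0637645 * 2.68 / 0.396 = 0.453114 dB/m
Total Att = 0.453114 * 3.4 = 1.5406 dB


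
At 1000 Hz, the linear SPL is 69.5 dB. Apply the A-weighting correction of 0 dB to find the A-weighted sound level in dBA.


A-weighting table: 1000 Hz -> 0 dB correction
SPL_A = SPL + correction = 69.5 + (0) = 69.5 dBA


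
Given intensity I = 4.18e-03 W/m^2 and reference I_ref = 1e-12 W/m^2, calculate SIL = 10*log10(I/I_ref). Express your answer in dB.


I / I_ref = 4.18e-03 / 1e-12 = 4.18e+09
SIL = 10 * log10(4.18e+09) = 96.212 dB


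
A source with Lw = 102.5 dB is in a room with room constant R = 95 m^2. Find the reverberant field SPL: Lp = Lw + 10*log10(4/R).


4/R = 4/95 = 0.0421053
Lp = 102.5 + 10*log10(0.0421053) = 88.743 dB


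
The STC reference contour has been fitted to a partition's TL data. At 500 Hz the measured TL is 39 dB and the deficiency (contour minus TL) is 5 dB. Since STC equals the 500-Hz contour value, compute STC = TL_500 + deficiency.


By ASTM E413, STC = value of the fitted reference contour at 500 Hz.
Contour value at 500 Hz = TL_500 + deficiency = 39 + 5 = 44
STC = 44


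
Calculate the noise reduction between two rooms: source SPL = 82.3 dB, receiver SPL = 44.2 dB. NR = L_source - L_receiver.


NR = L_source - L_receiver (difference between source and receiving room levels)
NR = 82.3 - 44.2 = 38.1 dB


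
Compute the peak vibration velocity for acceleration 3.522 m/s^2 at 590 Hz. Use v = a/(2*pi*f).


omega = 2*pi*f = 2*pi*590 = 3707.08 rad/s
v = a / omega = 3.522 / 3707.08 = 0.00095007 m/s


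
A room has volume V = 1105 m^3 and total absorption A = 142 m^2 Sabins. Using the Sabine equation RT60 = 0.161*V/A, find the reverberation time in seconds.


RT60 = 0.161 * 1105 / 142 = 1.2529 s


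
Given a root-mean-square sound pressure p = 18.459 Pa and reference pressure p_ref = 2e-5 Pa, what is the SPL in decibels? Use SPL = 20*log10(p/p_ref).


p / p_ref = 18.459 / 2e-5 = 922950
SPL = 20 * log10(922950) = 119.3 dB


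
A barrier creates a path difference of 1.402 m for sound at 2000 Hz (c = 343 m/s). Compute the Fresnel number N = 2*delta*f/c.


N = 2*delta*f/c = 2*delta/lambda, where lambda = c/f
lambda = 343 / 2000 = 0.1715 m
N = 2 * 1.402 / 0.1715 = 16.35


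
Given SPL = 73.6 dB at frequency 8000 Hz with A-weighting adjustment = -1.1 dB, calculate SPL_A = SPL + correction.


A-weighting table: 8000 Hz -> -1.1 dB correction
SPL_A = SPL + correction = 73.6 + (-1.1) = 72.5 dBA


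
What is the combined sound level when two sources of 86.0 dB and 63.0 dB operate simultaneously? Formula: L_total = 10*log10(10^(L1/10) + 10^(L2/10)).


10^(86.0/10) = 3.98107e+08
10^(63.0/10) = 1.99526e+06
Sum = 3.98107e+08 + 1.99526e+06 = 4.00102e+08
L_total = 10*log10(4.00102e+08) = 86.022 dB


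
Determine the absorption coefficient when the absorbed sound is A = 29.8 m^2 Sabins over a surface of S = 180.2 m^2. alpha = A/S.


Absorption coefficient = absorbed power / incident power
alpha = A / S = 29.8 / 180.2 = 0.16537


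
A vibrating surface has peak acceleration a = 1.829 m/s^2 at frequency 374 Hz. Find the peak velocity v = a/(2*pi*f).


omega = 2*pi*f = 2*pi*374 = 2349.91 rad/s
v = a / omega = 1.829 / 2349.91 = 0.00077833 m/s


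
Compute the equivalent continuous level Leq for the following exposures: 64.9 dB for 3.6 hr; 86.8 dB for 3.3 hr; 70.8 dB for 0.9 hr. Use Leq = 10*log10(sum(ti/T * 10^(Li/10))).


T_total = 3.6 + 3.3 + 0.9 = 7.8 hr
(3.6/7.8) * 10^(64.9/10) = 1.42629e+06
(3.3/7.8) * 10^(86.8/10) = 2.02497e+08
(0.9/7.8) * 10^(70.8/10) = 1.38723e+06
Sum = 1.42629e+06 + 2.02497e+08 + 1.38723e+06 = 2.05311e+08
Leq = 10*log10(2.05311e+08) = 83.124 dB


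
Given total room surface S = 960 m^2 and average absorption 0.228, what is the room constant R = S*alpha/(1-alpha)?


R = 960 * 0.228 / (1 - 0.228) = 283.52 m^2


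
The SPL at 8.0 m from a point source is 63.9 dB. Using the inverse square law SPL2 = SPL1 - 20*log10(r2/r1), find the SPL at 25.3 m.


r2/r1 = 25.3/8.0 = 3.1625
Correction = 20*log10(3.1625) = 10.0006 dB
SPL2 = 63.9 - 10.0006 = 53.899 dB


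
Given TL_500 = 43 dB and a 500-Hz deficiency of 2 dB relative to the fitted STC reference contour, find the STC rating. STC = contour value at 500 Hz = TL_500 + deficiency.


By ASTM E413, STC = value of the fitted reference contour at 500 Hz.
Contour value at 500 Hz = TL_500 + deficiency = 43 + 2 = 45
STC = 45


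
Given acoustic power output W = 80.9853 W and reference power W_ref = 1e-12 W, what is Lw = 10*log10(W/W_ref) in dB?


W / W_ref = 80.9853 / 1e-12 = 8.09853e+13
Lw = 10 * log10(8.09853e+13) = 139.08 dB


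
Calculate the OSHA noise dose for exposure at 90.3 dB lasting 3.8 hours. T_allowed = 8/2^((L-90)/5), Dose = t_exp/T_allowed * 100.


T_allowed = 8 / 2^((90.3 - 90)/5) = 7.67411 hr
Dose = 3.8 / 7.67411 * 100 = 49.517 %


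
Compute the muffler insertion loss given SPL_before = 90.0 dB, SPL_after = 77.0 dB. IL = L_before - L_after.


Insertion loss = SPL without muffler - SPL with muffler
IL = 90.0 - 77.0 = 13 dB


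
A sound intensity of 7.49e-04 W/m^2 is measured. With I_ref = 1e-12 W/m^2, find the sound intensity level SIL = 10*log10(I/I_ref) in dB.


I / I_ref = 7.49e-04 / 1e-12 = 7.49e+08
SIL = 10 * log10(7.49e+08) = 88.745 dB


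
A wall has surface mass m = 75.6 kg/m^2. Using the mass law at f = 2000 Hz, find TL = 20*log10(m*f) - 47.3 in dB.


m * f = 75.6 * 2000 = 151200
20*log10(151200) = 103.591 dB
TL = 103.591 - 47.3 = 56.291 dB


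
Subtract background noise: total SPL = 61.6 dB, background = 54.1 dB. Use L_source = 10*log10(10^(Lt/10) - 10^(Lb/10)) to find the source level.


10^(61.6/10) = 1.44544e+06
10^(54.1/10) = 257040
Difference = 1.44544e+06 - 257040 = 1.1884e+06
L_source = 10*log10(1.1884e+06) = 60.75 dB


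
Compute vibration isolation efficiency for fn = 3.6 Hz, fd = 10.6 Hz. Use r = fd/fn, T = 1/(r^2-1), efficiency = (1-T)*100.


r = 10.6 / 3.6 = 2.94444
r^2 - 1 = 2.94444^2 - 1 = 7.66973
T = 1/7.66973 = 0.130383
Efficiency = (1 - 0.130383)*100 = 86.962 %


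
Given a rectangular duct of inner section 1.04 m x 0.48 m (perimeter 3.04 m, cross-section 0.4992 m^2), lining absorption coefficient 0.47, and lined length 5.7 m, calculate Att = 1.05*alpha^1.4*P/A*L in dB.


alpha^1.4 = 0.47^1.4 = 0.347486
Attenuation rate = 1.05 * alpha^1.4 * P / A
= 1.05 * 0.347486 * 3.04 / 0.4992 = 2.22191 dB/m
Total Att = 2.22191 * 5.7 = 12.665 dB


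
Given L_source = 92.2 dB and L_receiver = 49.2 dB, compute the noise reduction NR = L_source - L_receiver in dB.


NR = L_source - L_receiver (difference between source and receiving room levels)
NR = 92.2 - 49.2 = 43 dB


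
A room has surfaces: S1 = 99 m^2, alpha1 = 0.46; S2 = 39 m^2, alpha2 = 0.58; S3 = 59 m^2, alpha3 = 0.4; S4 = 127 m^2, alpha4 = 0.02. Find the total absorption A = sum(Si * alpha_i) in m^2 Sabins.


99 * 0.46 = 45.54
39 * 0.58 = 22.62
59 * 0.4 = 23.6
127 * 0.02 = 2.54
A_total = 45.54 + 22.62 + 23.6 + 2.54 = 94.3 m^2


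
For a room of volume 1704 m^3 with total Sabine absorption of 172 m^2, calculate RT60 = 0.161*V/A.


RT60 = 0.161 * 1704 / 172 = 1.595 s


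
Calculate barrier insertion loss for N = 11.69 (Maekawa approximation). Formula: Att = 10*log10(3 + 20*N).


3 + 20*N = 3 + 20*11.69 = 236.8
Att = 10*log10(236.8) = 23.744 dB


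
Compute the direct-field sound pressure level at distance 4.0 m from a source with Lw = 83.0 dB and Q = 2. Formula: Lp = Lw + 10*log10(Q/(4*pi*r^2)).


4*pi*r^2 = 4*pi*4.0^2 = 201.062 m^2
Q / (4*pi*r^2) = 2 / 201.062 = 0.00994718
Lp = 83.0 + 10*log10(0.00994718) = 62.977 dB


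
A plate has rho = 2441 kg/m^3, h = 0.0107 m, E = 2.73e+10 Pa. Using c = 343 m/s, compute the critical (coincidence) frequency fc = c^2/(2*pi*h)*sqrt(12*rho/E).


12*rho/E = 12*2441/2.73e+10 = 1.07297e-06
sqrt(12*rho/E) = sqrt(1.07297e-06) = 0.00103584
c^2/(2*pi*h) = 343^2/(2*pi*0.0107) = 1.74995e+06
fc = 1.74995e+06 * 0.00103584 = 1812.7 Hz


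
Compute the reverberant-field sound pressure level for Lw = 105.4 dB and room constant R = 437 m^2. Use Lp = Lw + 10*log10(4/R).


4/R = 4/437 = 0.00915332
Lp = 105.4 + 10*log10(0.00915332) = 85.016 dB


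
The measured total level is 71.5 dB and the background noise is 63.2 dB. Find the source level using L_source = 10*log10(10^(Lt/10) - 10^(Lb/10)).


10^(71.5/10) = 1.41254e+07
10^(63.2/10) = 2.0893e+06
Difference = 1.41254e+07 - 2.0893e+06 = 1.20361e+07
L_source = 10*log10(1.20361e+07) = 70.805 dB


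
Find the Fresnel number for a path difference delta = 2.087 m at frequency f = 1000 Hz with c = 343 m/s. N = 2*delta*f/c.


N = 2*delta*f/c = 2*delta/lambda, where lambda = c/f
lambda = 343 / 1000 = 0.343 m
N = 2 * 2.087 / 0.343 = 12.169


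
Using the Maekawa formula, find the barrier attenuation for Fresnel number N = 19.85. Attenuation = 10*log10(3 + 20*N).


3 + 20*N = 3 + 20*19.85 = 400
Att = 10*log10(400) = 26.021 dB


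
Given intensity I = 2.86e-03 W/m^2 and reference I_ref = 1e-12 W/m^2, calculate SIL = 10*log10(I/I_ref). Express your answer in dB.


I / I_ref = 2.86e-03 / 1e-12 = 2.86e+09
SIL = 10 * log10(2.86e+09) = 94.564 dB


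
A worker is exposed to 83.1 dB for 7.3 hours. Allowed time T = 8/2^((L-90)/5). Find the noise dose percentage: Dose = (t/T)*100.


T_allowed = 8 / 2^((83.1 - 90)/5) = 20.8215 hr
Dose = 7.3 / 20.8215 * 100 = 35.06 %


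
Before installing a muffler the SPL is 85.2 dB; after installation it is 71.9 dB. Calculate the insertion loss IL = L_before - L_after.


Insertion loss = SPL without muffler - SPL with muffler
IL = 85.2 - 71.9 = 13.3 dB


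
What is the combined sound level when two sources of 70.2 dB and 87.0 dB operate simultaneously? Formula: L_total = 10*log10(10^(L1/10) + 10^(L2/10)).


10^(70.2/10) = 1.04713e+07
10^(87.0/10) = 5.01187e+08
Sum = 1.04713e+07 + 5.01187e+08 = 5.11658e+08
L_total = 10*log10(5.11658e+08) = 87.09 dB


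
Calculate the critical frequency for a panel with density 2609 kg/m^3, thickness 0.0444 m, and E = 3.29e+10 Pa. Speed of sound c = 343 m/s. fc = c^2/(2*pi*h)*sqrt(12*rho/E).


12*rho/E = 12*2609/3.29e+10 = 9.51611e-07
sqrt(12*rho/E) = sqrt(9.51611e-07) = 0.000975506
c^2/(2*pi*h) = 343^2/(2*pi*0.0444) = 421721
fc = 421721 * 0.000975506 = 411.39 Hz


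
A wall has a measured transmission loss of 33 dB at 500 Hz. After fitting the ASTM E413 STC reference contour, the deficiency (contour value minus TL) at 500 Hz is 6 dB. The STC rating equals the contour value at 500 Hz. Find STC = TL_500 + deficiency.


By ASTM E413, STC = value of the fitted reference contour at 500 Hz.
Contour value at 500 Hz = TL_500 + deficiency = 33 + 6 = 39
STC = 39


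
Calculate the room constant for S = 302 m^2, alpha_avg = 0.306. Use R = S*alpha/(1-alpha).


R = 302 * 0.306 / (1 - 0.306) = 133.16 m^2


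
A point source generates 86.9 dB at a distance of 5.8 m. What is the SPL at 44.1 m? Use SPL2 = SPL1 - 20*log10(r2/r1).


r2/r1 = 44.1/5.8 = 7.60345
Correction = 20*log10(7.60345) = 17.6202 dB
SPL2 = 86.9 - 17.6202 = 69.28 dB


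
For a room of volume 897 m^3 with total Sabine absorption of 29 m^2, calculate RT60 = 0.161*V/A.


RT60 = 0.161 * 897 / 29 = 4.9799 s


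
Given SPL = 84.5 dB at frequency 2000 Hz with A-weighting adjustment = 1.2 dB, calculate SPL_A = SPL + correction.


A-weighting table: 2000 Hz -> 1.2 dB correction
SPL_A = SPL + correction = 84.5 + (1.2) = 85.7 dBA


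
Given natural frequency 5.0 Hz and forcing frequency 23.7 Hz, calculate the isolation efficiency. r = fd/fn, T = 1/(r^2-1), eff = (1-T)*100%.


r = 23.7 / 5.0 = 4.74
r^2 - 1 = 4.74^2 - 1 = 21.4676
T = 1/21.4676 = 0.0465818
Efficiency = (1 - 0.0465818)*100 = 95.342 %


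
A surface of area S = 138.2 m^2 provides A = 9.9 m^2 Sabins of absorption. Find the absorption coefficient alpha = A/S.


Absorption coefficient = absorbed power / incident power
alpha = A / S = 9.9 / 138.2 = 0.071635


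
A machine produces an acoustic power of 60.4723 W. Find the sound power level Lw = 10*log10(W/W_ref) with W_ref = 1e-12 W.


W / W_ref = 60.4723 / 1e-12 = 6.04723e+13
Lw = 10 * log10(6.04723e+13) = 137.82 dB


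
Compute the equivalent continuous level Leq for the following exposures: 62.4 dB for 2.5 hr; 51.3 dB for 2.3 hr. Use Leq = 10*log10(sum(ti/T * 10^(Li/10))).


T_total = 2.5 + 2.3 = 4.8 hr
(2.5/4.8) * 10^(62.4/10) = 905105
(2.3/4.8) * 10^(51.3/10) = 64637.8
Sum = 905105 + 64637.8 = 969743
Leq = 10*log10(969743) = 59.867 dB


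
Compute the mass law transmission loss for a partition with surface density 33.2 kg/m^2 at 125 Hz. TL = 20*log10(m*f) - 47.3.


m * f = 33.2 * 125 = 4150
20*log10(4150) = 72.361 dB
TL = 72.361 - 47.3 = 25.061 dB


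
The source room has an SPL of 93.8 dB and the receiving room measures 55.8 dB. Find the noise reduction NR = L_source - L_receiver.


NR = L_source - L_receiver (difference between source and receiving room levels)
NR = 93.8 - 55.8 = 38 dB


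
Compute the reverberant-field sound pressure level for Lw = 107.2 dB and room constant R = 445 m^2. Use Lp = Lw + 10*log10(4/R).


4/R = 4/445 = 0.00898876
Lp = 107.2 + 10*log10(0.00898876) = 86.737 dB


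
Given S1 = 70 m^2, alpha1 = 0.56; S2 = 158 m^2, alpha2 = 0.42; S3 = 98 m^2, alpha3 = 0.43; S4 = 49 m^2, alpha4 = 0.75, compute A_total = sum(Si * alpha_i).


70 * 0.56 = 39.2
158 * 0.42 = 66.36
98 * 0.43 = 42.14
49 * 0.75 = 36.75
A_total = 39.2 + 66.36 + 42.14 + 36.75 = 184.45 m^2


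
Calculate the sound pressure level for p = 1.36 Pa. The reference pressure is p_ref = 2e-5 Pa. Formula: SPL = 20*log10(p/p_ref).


p / p_ref = 1.36 / 2e-5 = 68000
SPL = 20 * log10(68000) = 96.65 dB


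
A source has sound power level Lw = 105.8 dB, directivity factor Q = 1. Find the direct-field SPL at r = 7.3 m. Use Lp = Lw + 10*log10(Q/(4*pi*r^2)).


4*pi*r^2 = 4*pi*7.3^2 = 669.662 m^2
Q / (4*pi*r^2) = 1 / 669.662 = 0.00149329
Lp = 105.8 + 10*log10(0.00149329) = 77.541 dB


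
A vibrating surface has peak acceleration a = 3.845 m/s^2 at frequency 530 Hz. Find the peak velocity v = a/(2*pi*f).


omega = 2*pi*f = 2*pi*530 = 3330.09 rad/s
v = a / omega = 3.845 / 3330.09 = 0.0011546 m/s


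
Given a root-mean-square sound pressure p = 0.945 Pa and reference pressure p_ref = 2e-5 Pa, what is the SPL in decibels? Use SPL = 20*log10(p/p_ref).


p / p_ref = 0.945 / 2e-5 = 47250
SPL = 20 * log10(47250) = 93.488 dB


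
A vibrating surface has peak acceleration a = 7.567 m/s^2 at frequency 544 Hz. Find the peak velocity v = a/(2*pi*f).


omega = 2*pi*f = 2*pi*544 = 3418.05 rad/s
v = a / omega = 7.567 / 3418.05 = 0.0022138 m/s


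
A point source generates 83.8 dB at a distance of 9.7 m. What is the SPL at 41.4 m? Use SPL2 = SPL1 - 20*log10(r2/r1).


r2/r1 = 41.4/9.7 = 4.26804
Correction = 20*log10(4.26804) = 12.6046 dB
SPL2 = 83.8 - 12.6046 = 71.195 dB


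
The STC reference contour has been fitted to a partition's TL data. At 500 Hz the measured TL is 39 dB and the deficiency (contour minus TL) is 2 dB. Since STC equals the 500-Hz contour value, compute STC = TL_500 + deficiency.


By ASTM E413, STC = value of the fitted reference contour at 500 Hz.
Contour value at 500 Hz = TL_500 + deficiency = 39 + 2 = 41
STC = 41


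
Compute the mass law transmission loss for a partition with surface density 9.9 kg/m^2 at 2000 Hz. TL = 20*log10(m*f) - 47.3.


m * f = 9.9 * 2000 = 19800
20*log10(19800) = 85.9333 dB
TL = 85.9333 - 47.3 = 38.633 dB


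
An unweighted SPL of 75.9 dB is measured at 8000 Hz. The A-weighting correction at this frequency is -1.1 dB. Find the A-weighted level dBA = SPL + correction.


A-weighting table: 8000 Hz -> -1.1 dB correction
SPL_A = SPL + correction = 75.9 + (-1.1) = 74.8 dBA


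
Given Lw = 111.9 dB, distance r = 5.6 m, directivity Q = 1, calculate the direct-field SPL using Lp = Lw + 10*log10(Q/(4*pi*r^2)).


4*pi*r^2 = 4*pi*5.6^2 = 394.081 m^2
Q / (4*pi*r^2) = 1 / 394.081 = 0.00253755
Lp = 111.9 + 10*log10(0.00253755) = 85.944 dB


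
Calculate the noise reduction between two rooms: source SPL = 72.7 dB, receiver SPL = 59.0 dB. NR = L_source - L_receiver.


NR = L_source - L_receiver (difference between source and receiving room levels)
NR = 72.7 - 59.0 = 13.7 dB


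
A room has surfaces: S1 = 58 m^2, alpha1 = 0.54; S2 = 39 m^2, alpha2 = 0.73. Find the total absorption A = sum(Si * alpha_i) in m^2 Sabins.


58 * 0.54 = 31.32
39 * 0.73 = 28.47
A_total = 31.32 + 28.47 = 59.79 m^2


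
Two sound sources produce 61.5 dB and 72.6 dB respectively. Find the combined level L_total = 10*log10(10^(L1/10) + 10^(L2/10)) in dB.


10^(61.5/10) = 1.41254e+06
10^(72.6/10) = 1.8197e+07
Sum = 1.41254e+06 + 1.8197e+07 = 1.96095e+07
L_total = 10*log10(1.96095e+07) = 72.925 dB


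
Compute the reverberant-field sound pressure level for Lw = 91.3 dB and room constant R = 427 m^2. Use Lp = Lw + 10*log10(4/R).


4/R = 4/427 = 0.00936768
Lp = 91.3 + 10*log10(0.00936768) = 71.016 dB


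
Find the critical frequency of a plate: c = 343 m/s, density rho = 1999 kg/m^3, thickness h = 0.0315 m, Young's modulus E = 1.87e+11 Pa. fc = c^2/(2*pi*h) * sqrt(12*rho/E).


12*rho/E = 12*1999/1.87e+11 = 1.28278e-07
sqrt(12*rho/E) = sqrt(1.28278e-07) = 0.000358159
c^2/(2*pi*h) = 343^2/(2*pi*0.0315) = 594426
fc = 594426 * 0.000358159 = 212.9 Hz


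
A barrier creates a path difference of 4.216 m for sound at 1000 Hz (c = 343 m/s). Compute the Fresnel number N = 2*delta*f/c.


N = 2*delta*f/c = 2*delta/lambda, where lambda = c/f
lambda = 343 / 1000 = 0.343 m
N = 2 * 4.216 / 0.343 = 24.583


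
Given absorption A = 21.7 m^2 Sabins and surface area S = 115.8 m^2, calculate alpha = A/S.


Absorption coefficient = absorbed power / incident power
alpha = A / S = 21.7 / 115.8 = 0.18739


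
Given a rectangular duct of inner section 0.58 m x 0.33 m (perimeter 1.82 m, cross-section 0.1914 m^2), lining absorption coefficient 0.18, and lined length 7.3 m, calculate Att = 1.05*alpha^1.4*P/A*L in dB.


alpha^1.4 = 0.18^1.4 = 0.0906529
Attenuation rate = 1.05 * alpha^1.4 * P / A
= 1.05 * 0.0906529 * 1.82 / 0.1914 = 0.905108 dB/m
Total Att = 0.905108 * 7.3 = 6.6073 dB


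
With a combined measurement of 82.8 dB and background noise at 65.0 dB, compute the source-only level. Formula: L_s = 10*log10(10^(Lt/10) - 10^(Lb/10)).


10^(82.8/10) = 1.90546e+08
10^(65.0/10) = 3.16228e+06
Difference = 1.90546e+08 - 3.16228e+06 = 1.87384e+08
L_source = 10*log10(1.87384e+08) = 82.727 dB


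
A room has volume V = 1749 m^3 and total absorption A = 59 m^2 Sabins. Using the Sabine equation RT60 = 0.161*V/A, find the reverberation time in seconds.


RT60 = 0.161 * 1749 / 59 = 4.7727 s


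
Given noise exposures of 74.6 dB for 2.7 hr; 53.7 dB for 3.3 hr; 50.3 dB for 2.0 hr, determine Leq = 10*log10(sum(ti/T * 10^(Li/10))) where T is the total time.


T_total = 2.7 + 3.3 + 2.0 = 8.0 hr
(2.7/8.0) * 10^(74.6/10) = 9.73361e+06
(3.3/8.0) * 10^(53.7/10) = 96699.4
(2.0/8.0) * 10^(50.3/10) = 26788
Sum = 9.73361e+06 + 96699.4 + 26788 = 9.8571e+06
Leq = 10*log10(9.8571e+06) = 69.937 dB


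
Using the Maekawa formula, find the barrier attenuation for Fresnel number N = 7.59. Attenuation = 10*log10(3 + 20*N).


3 + 20*N = 3 + 20*7.59 = 154.8
Att = 10*log10(154.8) = 21.898 dB


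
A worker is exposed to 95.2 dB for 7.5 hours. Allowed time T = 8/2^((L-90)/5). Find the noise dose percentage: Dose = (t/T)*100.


T_allowed = 8 / 2^((95.2 - 90)/5) = 3.89062 hr
Dose = 7.5 / 3.89062 * 100 = 192.77 %


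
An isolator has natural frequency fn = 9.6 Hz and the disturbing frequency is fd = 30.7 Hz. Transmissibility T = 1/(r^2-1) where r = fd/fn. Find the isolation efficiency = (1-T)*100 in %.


r = 30.7 / 9.6 = 3.19792
r^2 - 1 = 3.19792^2 - 1 = 9.22669
T = 1/9.22669 = 0.108381
Efficiency = (1 - 0.108381)*100 = 89.162 %


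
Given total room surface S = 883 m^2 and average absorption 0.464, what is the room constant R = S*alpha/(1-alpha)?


R = 883 * 0.464 / (1 - 0.464) = 764.39 m^2


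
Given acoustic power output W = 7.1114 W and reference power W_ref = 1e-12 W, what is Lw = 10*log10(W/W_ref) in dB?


W / W_ref = 7.1114 / 1e-12 = 7.1114e+12
Lw = 10 * log10(7.1114e+12) = 128.52 dB


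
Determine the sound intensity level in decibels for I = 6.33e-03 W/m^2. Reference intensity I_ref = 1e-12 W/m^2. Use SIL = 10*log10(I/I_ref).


I / I_ref = 6.33e-03 / 1e-12 = 6.33e+09
SIL = 10 * log10(6.33e+09) = 98.014 dB


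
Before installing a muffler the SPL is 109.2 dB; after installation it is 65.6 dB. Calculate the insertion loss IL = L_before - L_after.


Insertion loss = SPL without muffler - SPL with muffler
IL = 109.2 - 65.6 = 43.6 dB


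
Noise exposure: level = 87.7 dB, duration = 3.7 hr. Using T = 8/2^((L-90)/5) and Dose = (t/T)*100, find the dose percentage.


T_allowed = 8 / 2^((87.7 - 90)/5) = 11.0043 hr
Dose = 3.7 / 11.0043 * 100 = 33.623 %


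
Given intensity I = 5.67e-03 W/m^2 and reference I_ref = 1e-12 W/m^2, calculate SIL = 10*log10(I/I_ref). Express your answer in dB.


I / I_ref = 5.67e-03 / 1e-12 = 5.67e+09
SIL = 10 * log10(5.67e+09) = 97.536 dB
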